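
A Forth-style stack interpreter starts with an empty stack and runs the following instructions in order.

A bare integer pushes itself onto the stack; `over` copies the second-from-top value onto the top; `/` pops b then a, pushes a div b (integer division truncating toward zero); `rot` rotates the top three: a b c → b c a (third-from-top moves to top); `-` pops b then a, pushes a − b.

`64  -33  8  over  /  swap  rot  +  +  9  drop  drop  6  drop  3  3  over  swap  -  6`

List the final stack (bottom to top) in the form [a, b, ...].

[3, 0, 6]

64    [64]
-33   [64, -33]
8     [64, -33, 8]
over  [64, -33, 8, -33]
/     [64, -33, 0]
swap  [64, 0, -33]
rot   [0, -33, 64]
+     [0, 31]
+     [31]
9     [31, 9]
drop  [31]
drop  []
6     [6]
drop  []
3     [3]
3     [3, 3]
over  [3, 3, 3]
swap  [3, 3, 3]
-     [3, 0]
6     [3, 0, 6]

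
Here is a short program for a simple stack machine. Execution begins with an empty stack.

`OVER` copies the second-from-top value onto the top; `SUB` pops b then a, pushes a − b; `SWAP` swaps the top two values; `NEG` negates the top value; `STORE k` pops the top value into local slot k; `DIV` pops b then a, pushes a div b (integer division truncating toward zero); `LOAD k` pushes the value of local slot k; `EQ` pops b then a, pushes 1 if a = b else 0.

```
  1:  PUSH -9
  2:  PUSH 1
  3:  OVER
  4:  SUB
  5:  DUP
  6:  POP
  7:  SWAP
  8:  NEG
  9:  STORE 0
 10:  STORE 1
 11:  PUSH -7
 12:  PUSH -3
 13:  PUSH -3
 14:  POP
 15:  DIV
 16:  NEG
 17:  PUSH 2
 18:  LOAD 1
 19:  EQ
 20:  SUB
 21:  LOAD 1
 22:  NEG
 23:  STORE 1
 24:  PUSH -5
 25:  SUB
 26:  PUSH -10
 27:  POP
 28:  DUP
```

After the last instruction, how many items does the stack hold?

2

PUSH -9  : [-9]
PUSH 1   : [-9, 1]
OVER     : [-9, 1, -9]
SUB      : [-9, 10]
DUP      : [-9, 10, 10]
POP      : [-9, 10]
SWAP     : [10, -9]
NEG      : [10, 9]
STORE 0  : [10]
STORE 1  : []
PUSH -7  : [-7]
PUSH -3  : [-7, -3]
PUSH -3  : [-7, -3, -3]
POP      : [-7, -3]
DIV      : [2]
NEG      : [-2]
PUSH 2   : [-2, 2]
LOAD 1   : [-2, 2, 10]
EQ       : [-2, 0]
SUB      : [-2]
LOAD 1   : [-2, 10]
NEG      : [-2, -10]
STORE 1  : [-2]
PUSH -5  : [-2, -5]
SUB      : [3]
PUSH -10 : [3, -10]
POP      : [3]
DUP      : [3, 3]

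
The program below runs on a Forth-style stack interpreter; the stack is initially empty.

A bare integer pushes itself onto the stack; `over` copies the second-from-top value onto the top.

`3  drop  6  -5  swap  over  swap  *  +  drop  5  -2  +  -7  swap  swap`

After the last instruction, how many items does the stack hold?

2

3     3
drop  (empty)
6     6
-5    6 -5
swap  -5 6
over  -5 6 -5
swap  -5 -5 6
*     -5 -30
+     -35
drop  (empty)
5     5
-2    5 -2
+     3
-7    3 -7
swap  -7 3
swap  3 -7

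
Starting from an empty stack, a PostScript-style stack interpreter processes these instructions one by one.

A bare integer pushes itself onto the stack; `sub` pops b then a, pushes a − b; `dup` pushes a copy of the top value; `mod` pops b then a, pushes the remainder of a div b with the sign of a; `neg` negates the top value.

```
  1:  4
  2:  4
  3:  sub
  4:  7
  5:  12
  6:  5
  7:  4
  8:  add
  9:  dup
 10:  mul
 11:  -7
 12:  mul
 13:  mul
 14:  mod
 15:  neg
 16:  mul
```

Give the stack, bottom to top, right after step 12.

4   → 4
4   → 4 4
sub → 0
7   → 0 7
12  → 0 7 12
5   → 0 7 12 5
4   → 0 7 12 5 4
add → 0 7 12 9
dup → 0 7 12 9 9
mul → 0 7 12 81
-7  → 0 7 12 81 -7
mul → 0 7 12 -567

[0, 7, 12, -567]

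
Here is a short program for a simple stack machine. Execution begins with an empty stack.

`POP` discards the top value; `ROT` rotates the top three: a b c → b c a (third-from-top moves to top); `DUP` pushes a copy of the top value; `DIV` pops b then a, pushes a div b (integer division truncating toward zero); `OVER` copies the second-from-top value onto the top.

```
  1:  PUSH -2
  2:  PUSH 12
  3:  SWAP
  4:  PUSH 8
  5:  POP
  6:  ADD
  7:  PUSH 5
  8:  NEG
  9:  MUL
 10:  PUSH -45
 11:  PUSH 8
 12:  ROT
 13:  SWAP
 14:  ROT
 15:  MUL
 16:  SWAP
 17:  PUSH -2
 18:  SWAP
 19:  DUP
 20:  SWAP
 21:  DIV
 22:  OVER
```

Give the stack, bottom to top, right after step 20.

[-360, -2, -50, -50]

PUSH -2  → -2
PUSH 12  → -2 12
SWAP     → 12 -2
PUSH 8   → 12 -2 8
POP      → 12 -2
ADD      → 10
PUSH 5   → 10 5
NEG      → 10 -5
MUL      → -50
PUSH -45 → -50 -45
PUSH 8   → -50 -45 8
ROT      → -45 8 -50
SWAP     → -45 -50 8
ROT      → -50 8 -45
MUL      → -50 -360
SWAP     → -360 -50
PUSH -2  → -360 -50 -2
SWAP     → -360 -2 -50
DUP      → -360 -2 -50 -50
SWAP     → -360 -2 -50 -50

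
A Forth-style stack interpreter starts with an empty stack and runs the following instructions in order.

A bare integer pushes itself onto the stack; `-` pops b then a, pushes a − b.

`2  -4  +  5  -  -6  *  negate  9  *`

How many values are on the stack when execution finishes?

2      : 2
-4     : 2 -4
+      : -2
5      : -2 5
-      : -7
-6     : -7 -6
*      : 42
negate : -42
9      : -42 9
*      : -378

1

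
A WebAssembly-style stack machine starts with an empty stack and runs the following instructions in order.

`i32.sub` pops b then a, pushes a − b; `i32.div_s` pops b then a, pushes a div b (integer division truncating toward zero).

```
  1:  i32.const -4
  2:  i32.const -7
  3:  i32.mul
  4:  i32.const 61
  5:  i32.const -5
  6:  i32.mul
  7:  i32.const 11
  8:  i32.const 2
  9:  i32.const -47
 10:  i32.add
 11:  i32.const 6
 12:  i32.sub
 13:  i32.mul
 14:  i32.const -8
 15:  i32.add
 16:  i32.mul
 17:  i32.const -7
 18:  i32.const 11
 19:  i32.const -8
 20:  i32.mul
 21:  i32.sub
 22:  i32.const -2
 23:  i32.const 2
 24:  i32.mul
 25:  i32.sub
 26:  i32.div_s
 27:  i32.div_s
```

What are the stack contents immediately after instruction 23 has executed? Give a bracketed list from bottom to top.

[28, 173545, 81, -2, 2]

i32.const -4   -4
i32.const -7   -4 -7
i32.mul        28
i32.const 61   28 61
i32.const -5   28 61 -5
i32.mul        28 -305
i32.const 11   28 -305 11
i32.const 2    28 -305 11 2
i32.const -47  28 -305 11 2 -47
i32.add        28 -305 11 -45
i32.const 6    28 -305 11 -45 6
i32.sub        28 -305 11 -51
i32.mul        28 -305 -561
i32.const -8   28 -305 -561 -8
i32.add        28 -305 -569
i32.mul        28 173545
i32.const -7   28 173545 -7
i32.const 11   28 173545 -7 11
i32.const -8   28 173545 -7 11 -8
i32.mul        28 173545 -7 -88
i32.sub        28 173545 81
i32.const -2   28 173545 81 -2
i32.const 2    28 173545 81 -2 2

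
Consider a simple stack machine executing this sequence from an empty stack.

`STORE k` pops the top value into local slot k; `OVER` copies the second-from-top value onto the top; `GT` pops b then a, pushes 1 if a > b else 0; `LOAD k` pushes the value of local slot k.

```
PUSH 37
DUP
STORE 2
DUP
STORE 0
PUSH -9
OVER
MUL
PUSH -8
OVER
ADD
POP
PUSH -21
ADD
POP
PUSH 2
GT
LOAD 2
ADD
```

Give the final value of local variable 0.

PUSH 37  → 37
DUP      → 37 37
STORE 2  → 37
DUP      → 37 37
STORE 0  → 37
PUSH -9  → 37 -9
OVER     → 37 -9 37
MUL      → 37 -333
PUSH -8  → 37 -333 -8
OVER     → 37 -333 -8 -333
ADD      → 37 -333 -341
POP      → 37 -333
PUSH -21 → 37 -333 -21
ADD      → 37 -354
POP      → 37
PUSH 2   → 37 2
GT       → 1
LOAD 2   → 1 37
ADD      → 38

37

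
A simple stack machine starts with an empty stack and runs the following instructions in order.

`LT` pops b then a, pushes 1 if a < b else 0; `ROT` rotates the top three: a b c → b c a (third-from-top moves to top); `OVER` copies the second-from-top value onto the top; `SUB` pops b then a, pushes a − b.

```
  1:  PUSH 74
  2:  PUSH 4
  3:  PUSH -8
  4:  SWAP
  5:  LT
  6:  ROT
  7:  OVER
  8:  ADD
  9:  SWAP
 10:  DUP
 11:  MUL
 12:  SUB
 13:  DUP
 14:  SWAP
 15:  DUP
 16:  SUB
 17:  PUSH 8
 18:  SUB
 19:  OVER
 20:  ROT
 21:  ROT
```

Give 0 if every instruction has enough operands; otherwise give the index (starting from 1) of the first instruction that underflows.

PUSH 74  [74]
PUSH 4   [74, 4]
PUSH -8  [74, 4, -8]
SWAP     [74, -8, 4]
LT       [74, 1]
ROT  — needs 3 operands, stack has 2 → underflow

6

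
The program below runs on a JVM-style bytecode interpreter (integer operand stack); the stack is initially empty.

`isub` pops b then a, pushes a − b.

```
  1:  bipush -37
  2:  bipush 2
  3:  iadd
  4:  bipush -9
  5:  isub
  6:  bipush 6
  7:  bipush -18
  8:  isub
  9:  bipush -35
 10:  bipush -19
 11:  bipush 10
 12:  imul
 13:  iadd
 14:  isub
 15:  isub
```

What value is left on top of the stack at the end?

-275

bipush -37 : [-37]
bipush 2   : [-37, 2]
iadd       : [-35]
bipush -9  : [-35, -9]
isub       : [-26]
bipush 6   : [-26, 6]
bipush -18 : [-26, 6, -18]
isub       : [-26, 24]
bipush -35 : [-26, 24, -35]
bipush -19 : [-26, 24, -35, -19]
bipush 10  : [-26, 24, -35, -19, 10]
imul       : [-26, 24, -35, -190]
iadd       : [-26, 24, -225]
isub       : [-26, 249]
isub       : [-275]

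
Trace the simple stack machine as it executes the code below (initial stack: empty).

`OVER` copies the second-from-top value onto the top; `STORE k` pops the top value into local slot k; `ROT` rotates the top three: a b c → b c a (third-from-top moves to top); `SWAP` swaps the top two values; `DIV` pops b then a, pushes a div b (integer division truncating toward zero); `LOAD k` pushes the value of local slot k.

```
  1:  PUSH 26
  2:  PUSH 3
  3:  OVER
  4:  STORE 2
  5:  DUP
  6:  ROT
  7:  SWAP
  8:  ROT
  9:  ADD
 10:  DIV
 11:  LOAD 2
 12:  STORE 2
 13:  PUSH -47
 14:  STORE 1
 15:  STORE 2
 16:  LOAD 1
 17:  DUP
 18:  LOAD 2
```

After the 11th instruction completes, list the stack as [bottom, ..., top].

[4, 26]

PUSH 26  26
PUSH 3   26 3
OVER     26 3 26
STORE 2  26 3
DUP      26 3 3
ROT      3 3 26
SWAP     3 26 3
ROT      26 3 3
ADD      26 6
DIV      4
LOAD 2   4 26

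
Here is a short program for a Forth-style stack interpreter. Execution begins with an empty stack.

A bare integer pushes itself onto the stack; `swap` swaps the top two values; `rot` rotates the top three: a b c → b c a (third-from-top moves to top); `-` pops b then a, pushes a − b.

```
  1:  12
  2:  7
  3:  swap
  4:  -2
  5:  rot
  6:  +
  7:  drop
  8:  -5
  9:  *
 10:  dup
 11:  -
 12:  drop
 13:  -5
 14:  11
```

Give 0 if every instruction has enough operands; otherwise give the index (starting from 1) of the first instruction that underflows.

12   → 12
7    → 12 7
swap → 7 12
-2   → 7 12 -2
rot  → 12 -2 7
+    → 12 5
drop → 12
-5   → 12 -5
*    → -60
dup  → -60 -60
-    → 0
drop → (empty)
-5   → -5
11   → -5 11

0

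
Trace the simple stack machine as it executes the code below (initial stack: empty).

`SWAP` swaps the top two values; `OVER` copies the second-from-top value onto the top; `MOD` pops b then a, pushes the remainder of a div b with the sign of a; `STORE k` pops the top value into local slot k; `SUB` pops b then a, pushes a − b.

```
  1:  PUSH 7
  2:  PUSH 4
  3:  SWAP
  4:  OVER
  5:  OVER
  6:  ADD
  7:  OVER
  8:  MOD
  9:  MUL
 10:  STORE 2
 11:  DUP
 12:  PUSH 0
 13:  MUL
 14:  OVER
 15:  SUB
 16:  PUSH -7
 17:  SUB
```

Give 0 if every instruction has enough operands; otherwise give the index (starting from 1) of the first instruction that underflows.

PUSH 7   7
PUSH 4   7 4
SWAP     4 7
OVER     4 7 4
OVER     4 7 4 7
ADD      4 7 11
OVER     4 7 11 7
MOD      4 7 4
MUL      4 28
STORE 2  4
DUP      4 4
PUSH 0   4 4 0
MUL      4 0
OVER     4 0 4
SUB      4 -4
PUSH -7  4 -4 -7
SUB      4 3

0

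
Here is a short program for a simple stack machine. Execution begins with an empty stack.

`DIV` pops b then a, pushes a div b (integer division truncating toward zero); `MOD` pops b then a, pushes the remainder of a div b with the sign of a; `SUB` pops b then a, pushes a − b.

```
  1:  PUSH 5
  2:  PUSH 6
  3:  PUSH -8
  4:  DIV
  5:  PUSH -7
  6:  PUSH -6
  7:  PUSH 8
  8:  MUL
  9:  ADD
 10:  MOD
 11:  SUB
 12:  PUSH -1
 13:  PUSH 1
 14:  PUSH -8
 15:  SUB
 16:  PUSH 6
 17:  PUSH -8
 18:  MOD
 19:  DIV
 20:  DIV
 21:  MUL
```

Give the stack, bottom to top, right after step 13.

PUSH 5  -> 5
PUSH 6  -> 5 6
PUSH -8 -> 5 6 -8
DIV     -> 5 0
PUSH -7 -> 5 0 -7
PUSH -6 -> 5 0 -7 -6
PUSH 8  -> 5 0 -7 -6 8
MUL     -> 5 0 -7 -48
ADD     -> 5 0 -55
MOD     -> 5 0
SUB     -> 5
PUSH -1 -> 5 -1
PUSH 1  -> 5 -1 1

[5, -1, 1]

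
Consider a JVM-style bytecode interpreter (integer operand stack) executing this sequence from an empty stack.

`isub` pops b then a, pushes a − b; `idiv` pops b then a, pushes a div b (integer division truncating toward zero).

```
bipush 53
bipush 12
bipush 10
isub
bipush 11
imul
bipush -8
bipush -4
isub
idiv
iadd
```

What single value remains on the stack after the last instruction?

48

bipush 53  [53]
bipush 12  [53, 12]
bipush 10  [53, 12, 10]
isub       [53, 2]
bipush 11  [53, 2, 11]
imul       [53, 22]
bipush -8  [53, 22, -8]
bipush -4  [53, 22, -8, -4]
isub       [53, 22, -4]
idiv       [53, -5]
iadd       [48]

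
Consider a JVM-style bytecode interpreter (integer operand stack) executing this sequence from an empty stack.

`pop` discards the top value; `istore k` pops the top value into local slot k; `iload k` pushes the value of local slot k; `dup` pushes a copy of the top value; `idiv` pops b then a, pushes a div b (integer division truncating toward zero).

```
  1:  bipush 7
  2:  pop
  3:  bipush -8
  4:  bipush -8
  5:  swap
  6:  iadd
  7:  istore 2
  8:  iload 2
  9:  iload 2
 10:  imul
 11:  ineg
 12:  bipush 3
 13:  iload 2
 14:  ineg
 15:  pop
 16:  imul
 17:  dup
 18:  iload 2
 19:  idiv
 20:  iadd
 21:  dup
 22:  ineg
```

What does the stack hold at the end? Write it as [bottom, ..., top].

[-720, 720]

bipush 7  : 7
pop       : (empty)
bipush -8 : -8
bipush -8 : -8 -8
swap      : -8 -8
iadd      : -16
istore 2  : (empty)
iload 2   : -16
iload 2   : -16 -16
imul      : 256
ineg      : -256
bipush 3  : -256 3
iload 2   : -256 3 -16
ineg      : -256 3 16
pop       : -256 3
imul      : -768
dup       : -768 -768
iload 2   : -768 -768 -16
idiv      : -768 48
iadd      : -720
dup       : -720 -720
ineg      : -720 720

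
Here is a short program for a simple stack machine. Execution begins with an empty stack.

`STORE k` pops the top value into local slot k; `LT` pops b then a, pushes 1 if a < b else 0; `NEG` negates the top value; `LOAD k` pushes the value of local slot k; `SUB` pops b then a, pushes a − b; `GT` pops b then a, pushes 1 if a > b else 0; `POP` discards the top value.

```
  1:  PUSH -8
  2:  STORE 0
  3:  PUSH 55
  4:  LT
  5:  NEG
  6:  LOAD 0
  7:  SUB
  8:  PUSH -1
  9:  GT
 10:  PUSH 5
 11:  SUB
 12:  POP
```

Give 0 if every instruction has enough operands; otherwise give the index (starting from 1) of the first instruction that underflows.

4

PUSH -8 -> -8
STORE 0 -> (empty)
PUSH 55 -> 55
LT  — needs 2 operands, stack has 1 → underflow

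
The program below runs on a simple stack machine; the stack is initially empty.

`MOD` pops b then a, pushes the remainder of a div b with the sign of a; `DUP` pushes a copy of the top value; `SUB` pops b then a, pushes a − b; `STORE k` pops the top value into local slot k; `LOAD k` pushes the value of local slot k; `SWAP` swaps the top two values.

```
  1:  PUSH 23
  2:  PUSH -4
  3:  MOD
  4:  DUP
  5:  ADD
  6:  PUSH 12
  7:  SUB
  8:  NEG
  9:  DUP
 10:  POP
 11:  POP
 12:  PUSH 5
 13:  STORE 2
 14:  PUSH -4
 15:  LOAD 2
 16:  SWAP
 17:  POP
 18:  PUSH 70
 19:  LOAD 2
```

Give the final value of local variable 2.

5

PUSH 23  23
PUSH -4  23 -4
MOD      3
DUP      3 3
ADD      6
PUSH 12  6 12
SUB      -6
NEG      6
DUP      6 6
POP      6
POP      (empty)
PUSH 5   5
STORE 2  (empty)
PUSH -4  -4
LOAD 2   -4 5
SWAP     5 -4
POP      5
PUSH 70  5 70
LOAD 2   5 70 5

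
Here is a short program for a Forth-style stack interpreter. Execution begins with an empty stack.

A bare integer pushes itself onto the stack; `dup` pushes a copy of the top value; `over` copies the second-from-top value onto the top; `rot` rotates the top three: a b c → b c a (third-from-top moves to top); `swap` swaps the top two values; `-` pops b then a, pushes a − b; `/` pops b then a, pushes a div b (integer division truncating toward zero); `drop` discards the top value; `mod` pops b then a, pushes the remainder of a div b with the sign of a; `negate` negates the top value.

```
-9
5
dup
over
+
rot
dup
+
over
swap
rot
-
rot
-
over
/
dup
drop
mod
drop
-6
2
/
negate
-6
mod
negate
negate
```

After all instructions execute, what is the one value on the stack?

3

-9     -> [-9]
5      -> [-9, 5]
dup    -> [-9, 5, 5]
over   -> [-9, 5, 5, 5]
+      -> [-9, 5, 10]
rot    -> [5, 10, -9]
dup    -> [5, 10, -9, -9]
+      -> [5, 10, -18]
over   -> [5, 10, -18, 10]
swap   -> [5, 10, 10, -18]
rot    -> [5, 10, -18, 10]
-      -> [5, 10, -28]
rot    -> [10, -28, 5]
-      -> [10, -33]
over   -> [10, -33, 10]
/      -> [10, -3]
dup    -> [10, -3, -3]
drop   -> [10, -3]
mod    -> [1]
drop   -> []
-6     -> [-6]
2      -> [-6, 2]
/      -> [-3]
negate -> [3]
-6     -> [3, -6]
mod    -> [3]
negate -> [-3]
negate -> [3]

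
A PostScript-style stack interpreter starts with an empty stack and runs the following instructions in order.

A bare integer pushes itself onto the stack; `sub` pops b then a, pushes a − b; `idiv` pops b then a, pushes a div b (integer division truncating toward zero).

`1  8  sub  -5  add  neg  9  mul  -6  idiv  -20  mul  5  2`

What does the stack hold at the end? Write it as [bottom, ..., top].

[360, 5, 2]

1    -> [1]
8    -> [1, 8]
sub  -> [-7]
-5   -> [-7, -5]
add  -> [-12]
neg  -> [12]
9    -> [12, 9]
mul  -> [108]
-6   -> [108, -6]
idiv -> [-18]
-20  -> [-18, -20]
mul  -> [360]
5    -> [360, 5]
2    -> [360, 5, 2]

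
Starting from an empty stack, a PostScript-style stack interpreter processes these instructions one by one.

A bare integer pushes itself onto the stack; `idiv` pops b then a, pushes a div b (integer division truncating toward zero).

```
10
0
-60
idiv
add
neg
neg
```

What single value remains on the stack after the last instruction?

10

10   → [10]
0    → [10, 0]
-60  → [10, 0, -60]
idiv → [10, 0]
add  → [10]
neg  → [-10]
neg  → [10]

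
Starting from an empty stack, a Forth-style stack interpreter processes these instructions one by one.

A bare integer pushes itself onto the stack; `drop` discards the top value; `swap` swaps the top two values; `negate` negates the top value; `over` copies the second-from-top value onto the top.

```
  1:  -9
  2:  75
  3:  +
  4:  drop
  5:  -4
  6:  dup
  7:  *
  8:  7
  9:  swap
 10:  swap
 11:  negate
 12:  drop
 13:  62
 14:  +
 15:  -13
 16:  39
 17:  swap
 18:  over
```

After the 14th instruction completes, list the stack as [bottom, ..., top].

-9     → -9
75     → -9 75
+      → 66
drop   → (empty)
-4     → -4
dup    → -4 -4
*      → 16
7      → 16 7
swap   → 7 16
swap   → 16 7
negate → 16 -7
drop   → 16
62     → 16 62
+      → 78

[78]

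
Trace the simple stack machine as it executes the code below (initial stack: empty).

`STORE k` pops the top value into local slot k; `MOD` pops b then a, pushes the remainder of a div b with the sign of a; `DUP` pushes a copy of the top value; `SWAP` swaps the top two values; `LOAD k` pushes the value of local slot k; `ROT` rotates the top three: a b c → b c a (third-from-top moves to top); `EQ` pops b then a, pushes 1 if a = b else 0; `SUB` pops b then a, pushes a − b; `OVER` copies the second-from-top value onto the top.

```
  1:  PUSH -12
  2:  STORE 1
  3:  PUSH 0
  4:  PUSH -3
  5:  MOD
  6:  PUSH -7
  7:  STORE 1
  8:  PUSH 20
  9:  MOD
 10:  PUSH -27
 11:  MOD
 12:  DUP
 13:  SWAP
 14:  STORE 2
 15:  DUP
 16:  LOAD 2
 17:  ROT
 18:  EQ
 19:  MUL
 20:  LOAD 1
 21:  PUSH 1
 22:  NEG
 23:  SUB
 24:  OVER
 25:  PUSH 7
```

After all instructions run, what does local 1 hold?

-7

PUSH -12  -12
STORE 1   (empty)
PUSH 0    0
PUSH -3   0 -3
MOD       0
PUSH -7   0 -7
STORE 1   0
PUSH 20   0 20
MOD       0
PUSH -27  0 -27
MOD       0
DUP       0 0
SWAP      0 0
STORE 2   0
DUP       0 0
LOAD 2    0 0 0
ROT       0 0 0
EQ        0 1
MUL       0
LOAD 1    0 -7
PUSH 1    0 -7 1
NEG       0 -7 -1
SUB       0 -6
OVER      0 -6 0
PUSH 7    0 -6 0 7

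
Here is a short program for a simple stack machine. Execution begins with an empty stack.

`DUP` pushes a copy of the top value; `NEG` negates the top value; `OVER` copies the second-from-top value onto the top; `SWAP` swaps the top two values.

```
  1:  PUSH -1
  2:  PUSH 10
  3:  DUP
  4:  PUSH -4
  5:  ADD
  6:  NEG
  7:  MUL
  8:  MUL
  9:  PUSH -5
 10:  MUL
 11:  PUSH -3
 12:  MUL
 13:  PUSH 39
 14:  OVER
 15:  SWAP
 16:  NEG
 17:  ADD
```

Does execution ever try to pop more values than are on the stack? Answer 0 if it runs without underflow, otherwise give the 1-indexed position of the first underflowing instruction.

PUSH -1 : [-1]
PUSH 10 : [-1, 10]
DUP     : [-1, 10, 10]
PUSH -4 : [-1, 10, 10, -4]
ADD     : [-1, 10, 6]
NEG     : [-1, 10, -6]
MUL     : [-1, -60]
MUL     : [60]
PUSH -5 : [60, -5]
MUL     : [-300]
PUSH -3 : [-300, -3]
MUL     : [900]
PUSH 39 : [900, 39]
OVER    : [900, 39, 900]
SWAP    : [900, 900, 39]
NEG     : [900, 900, -39]
ADD     : [900, 861]

0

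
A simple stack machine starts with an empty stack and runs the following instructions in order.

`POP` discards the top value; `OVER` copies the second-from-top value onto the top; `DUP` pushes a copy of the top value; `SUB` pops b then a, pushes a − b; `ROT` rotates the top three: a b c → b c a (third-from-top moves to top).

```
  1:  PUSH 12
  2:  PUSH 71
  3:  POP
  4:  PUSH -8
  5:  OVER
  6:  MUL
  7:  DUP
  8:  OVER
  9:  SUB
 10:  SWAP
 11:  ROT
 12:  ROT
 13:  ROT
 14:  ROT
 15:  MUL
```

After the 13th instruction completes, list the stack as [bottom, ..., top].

PUSH 12 → [12]
PUSH 71 → [12, 71]
POP     → [12]
PUSH -8 → [12, -8]
OVER    → [12, -8, 12]
MUL     → [12, -96]
DUP     → [12, -96, -96]
OVER    → [12, -96, -96, -96]
SUB     → [12, -96, 0]
SWAP    → [12, 0, -96]
ROT     → [0, -96, 12]
ROT     → [-96, 12, 0]
ROT     → [12, 0, -96]

[12, 0, -96]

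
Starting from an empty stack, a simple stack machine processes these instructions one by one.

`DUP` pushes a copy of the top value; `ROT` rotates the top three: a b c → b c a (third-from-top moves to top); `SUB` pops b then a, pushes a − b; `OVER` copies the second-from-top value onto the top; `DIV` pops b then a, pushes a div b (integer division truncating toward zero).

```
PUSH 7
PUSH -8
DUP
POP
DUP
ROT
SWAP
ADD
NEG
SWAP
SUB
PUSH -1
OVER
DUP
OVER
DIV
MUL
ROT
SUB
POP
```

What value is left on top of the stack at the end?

PUSH 7  → 7
PUSH -8 → 7 -8
DUP     → 7 -8 -8
POP     → 7 -8
DUP     → 7 -8 -8
ROT     → -8 -8 7
SWAP    → -8 7 -8
ADD     → -8 -1
NEG     → -8 1
SWAP    → 1 -8
SUB     → 9
PUSH -1 → 9 -1
OVER    → 9 -1 9
DUP     → 9 -1 9 9
OVER    → 9 -1 9 9 9
DIV     → 9 -1 9 1
MUL     → 9 -1 9
ROT     → -1 9 9
SUB     → -1 0
POP     → -1

-1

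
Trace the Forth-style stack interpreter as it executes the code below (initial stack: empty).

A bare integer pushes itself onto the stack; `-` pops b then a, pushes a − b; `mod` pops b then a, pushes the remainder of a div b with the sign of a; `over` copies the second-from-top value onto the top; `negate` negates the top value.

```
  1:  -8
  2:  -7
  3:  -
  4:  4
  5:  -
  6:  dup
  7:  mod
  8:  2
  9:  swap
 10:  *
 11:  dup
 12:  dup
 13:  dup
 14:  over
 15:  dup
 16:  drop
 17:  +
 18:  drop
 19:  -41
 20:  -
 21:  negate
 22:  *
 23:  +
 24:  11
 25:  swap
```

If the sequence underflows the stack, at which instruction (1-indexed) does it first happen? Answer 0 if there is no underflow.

0

-8      [-8]
-7      [-8, -7]
-       [-1]
4       [-1, 4]
-       [-5]
dup     [-5, -5]
mod     [0]
2       [0, 2]
swap    [2, 0]
*       [0]
dup     [0, 0]
dup     [0, 0, 0]
dup     [0, 0, 0, 0]
over    [0, 0, 0, 0, 0]
dup     [0, 0, 0, 0, 0, 0]
drop    [0, 0, 0, 0, 0]
+       [0, 0, 0, 0]
drop    [0, 0, 0]
-41     [0, 0, 0, -41]
-       [0, 0, 41]
negate  [0, 0, -41]
*       [0, 0]
+       [0]
11      [0, 11]
swap    [11, 0]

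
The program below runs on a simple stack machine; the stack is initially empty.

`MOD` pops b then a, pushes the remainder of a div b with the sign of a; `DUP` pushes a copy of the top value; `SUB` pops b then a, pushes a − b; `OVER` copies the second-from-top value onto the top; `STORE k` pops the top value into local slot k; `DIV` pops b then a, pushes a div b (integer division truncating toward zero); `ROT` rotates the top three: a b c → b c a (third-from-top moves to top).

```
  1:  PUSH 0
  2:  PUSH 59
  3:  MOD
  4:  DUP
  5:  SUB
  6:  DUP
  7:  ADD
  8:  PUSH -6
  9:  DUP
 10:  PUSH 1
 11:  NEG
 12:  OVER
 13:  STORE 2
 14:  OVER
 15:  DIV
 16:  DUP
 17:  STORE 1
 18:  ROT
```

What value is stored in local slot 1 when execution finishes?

PUSH 0  : 0
PUSH 59 : 0 59
MOD     : 0
DUP     : 0 0
SUB     : 0
DUP     : 0 0
ADD     : 0
PUSH -6 : 0 -6
DUP     : 0 -6 -6
PUSH 1  : 0 -6 -6 1
NEG     : 0 -6 -6 -1
OVER    : 0 -6 -6 -1 -6
STORE 2 : 0 -6 -6 -1
OVER    : 0 -6 -6 -1 -6
DIV     : 0 -6 -6 0
DUP     : 0 -6 -6 0 0
STORE 1 : 0 -6 -6 0
ROT     : 0 -6 0 -6

0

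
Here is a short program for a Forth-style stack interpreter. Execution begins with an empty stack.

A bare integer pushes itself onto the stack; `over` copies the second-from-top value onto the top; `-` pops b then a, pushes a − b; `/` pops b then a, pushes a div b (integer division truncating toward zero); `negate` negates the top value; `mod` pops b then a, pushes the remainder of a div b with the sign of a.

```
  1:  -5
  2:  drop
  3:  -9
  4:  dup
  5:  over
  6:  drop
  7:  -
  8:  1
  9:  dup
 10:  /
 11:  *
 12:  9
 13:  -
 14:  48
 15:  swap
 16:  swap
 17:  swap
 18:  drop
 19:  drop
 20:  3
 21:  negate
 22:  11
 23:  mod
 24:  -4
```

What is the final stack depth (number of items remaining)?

2

-5     → -5
drop   → (empty)
-9     → -9
dup    → -9 -9
over   → -9 -9 -9
drop   → -9 -9
-      → 0
1      → 0 1
dup    → 0 1 1
/      → 0 1
*      → 0
9      → 0 9
-      → -9
48     → -9 48
swap   → 48 -9
swap   → -9 48
swap   → 48 -9
drop   → 48
drop   → (empty)
3      → 3
negate → -3
11     → -3 11
mod    → -3
-4     → -3 -4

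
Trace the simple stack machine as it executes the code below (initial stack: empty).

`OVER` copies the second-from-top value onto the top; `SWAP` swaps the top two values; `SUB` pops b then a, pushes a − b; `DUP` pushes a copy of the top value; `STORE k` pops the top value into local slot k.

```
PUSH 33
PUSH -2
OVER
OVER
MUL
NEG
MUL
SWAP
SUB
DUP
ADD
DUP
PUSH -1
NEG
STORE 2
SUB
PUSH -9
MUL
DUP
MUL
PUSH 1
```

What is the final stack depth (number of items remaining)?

PUSH 33 -> [33]
PUSH -2 -> [33, -2]
OVER    -> [33, -2, 33]
OVER    -> [33, -2, 33, -2]
MUL     -> [33, -2, -66]
NEG     -> [33, -2, 66]
MUL     -> [33, -132]
SWAP    -> [-132, 33]
SUB     -> [-165]
DUP     -> [-165, -165]
ADD     -> [-330]
DUP     -> [-330, -330]
PUSH -1 -> [-330, -330, -1]
NEG     -> [-330, -330, 1]
STORE 2 -> [-330, -330]
SUB     -> [0]
PUSH -9 -> [0, -9]
MUL     -> [0]
DUP     -> [0, 0]
MUL     -> [0]
PUSH 1  -> [0, 1]

2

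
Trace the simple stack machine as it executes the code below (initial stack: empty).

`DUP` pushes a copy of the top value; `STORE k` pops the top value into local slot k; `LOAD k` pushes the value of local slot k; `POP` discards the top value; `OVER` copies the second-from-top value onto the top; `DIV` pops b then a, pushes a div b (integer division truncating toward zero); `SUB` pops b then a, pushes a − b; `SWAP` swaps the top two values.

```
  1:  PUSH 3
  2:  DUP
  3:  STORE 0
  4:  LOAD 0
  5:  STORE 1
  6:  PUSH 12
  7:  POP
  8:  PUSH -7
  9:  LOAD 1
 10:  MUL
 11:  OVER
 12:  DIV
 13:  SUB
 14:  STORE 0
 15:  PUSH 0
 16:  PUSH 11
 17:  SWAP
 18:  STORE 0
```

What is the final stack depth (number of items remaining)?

1

PUSH 3  -> [3]
DUP     -> [3, 3]
STORE 0 -> [3]
LOAD 0  -> [3, 3]
STORE 1 -> [3]
PUSH 12 -> [3, 12]
POP     -> [3]
PUSH -7 -> [3, -7]
LOAD 1  -> [3, -7, 3]
MUL     -> [3, -21]
OVER    -> [3, -21, 3]
DIV     -> [3, -7]
SUB     -> [10]
STORE 0 -> []
PUSH 0  -> [0]
PUSH 11 -> [0, 11]
SWAP    -> [11, 0]
STORE 0 -> [11]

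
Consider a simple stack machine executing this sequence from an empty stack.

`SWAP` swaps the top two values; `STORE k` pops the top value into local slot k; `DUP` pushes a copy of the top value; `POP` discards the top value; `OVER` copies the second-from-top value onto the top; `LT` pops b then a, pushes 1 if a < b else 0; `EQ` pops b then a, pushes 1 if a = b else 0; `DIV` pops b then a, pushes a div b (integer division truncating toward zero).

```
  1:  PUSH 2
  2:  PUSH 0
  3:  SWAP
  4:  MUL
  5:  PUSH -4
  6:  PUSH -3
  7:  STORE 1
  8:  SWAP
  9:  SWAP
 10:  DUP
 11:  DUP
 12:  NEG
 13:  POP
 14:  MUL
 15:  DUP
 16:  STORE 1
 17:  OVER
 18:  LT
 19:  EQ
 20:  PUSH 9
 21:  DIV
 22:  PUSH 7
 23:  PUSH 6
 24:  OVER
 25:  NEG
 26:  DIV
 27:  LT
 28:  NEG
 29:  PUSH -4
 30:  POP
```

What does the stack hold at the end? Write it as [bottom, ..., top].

PUSH 2  → 2
PUSH 0  → 2 0
SWAP    → 0 2
MUL     → 0
PUSH -4 → 0 -4
PUSH -3 → 0 -4 -3
STORE 1 → 0 -4
SWAP    → -4 0
SWAP    → 0 -4
DUP     → 0 -4 -4
DUP     → 0 -4 -4 -4
NEG     → 0 -4 -4 4
POP     → 0 -4 -4
MUL     → 0 16
DUP     → 0 16 16
STORE 1 → 0 16
OVER    → 0 16 0
LT      → 0 0
EQ      → 1
PUSH 9  → 1 9
DIV     → 0
PUSH 7  → 0 7
PUSH 6  → 0 7 6
OVER    → 0 7 6 7
NEG     → 0 7 6 -7
DIV     → 0 7 0
LT      → 0 0
NEG     → 0 0
PUSH -4 → 0 0 -4
POP     → 0 0

[0, 0]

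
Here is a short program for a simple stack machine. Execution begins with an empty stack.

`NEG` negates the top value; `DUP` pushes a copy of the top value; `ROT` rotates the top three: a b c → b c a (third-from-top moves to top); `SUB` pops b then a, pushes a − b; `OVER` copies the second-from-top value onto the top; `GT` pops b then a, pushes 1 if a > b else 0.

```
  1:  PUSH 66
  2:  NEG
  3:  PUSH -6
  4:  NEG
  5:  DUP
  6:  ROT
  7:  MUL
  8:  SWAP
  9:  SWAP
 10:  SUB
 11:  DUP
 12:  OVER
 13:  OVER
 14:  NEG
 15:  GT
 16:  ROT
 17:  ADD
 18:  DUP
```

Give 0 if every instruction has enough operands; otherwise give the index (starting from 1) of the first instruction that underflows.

PUSH 66 → 66
NEG     → -66
PUSH -6 → -66 -6
NEG     → -66 6
DUP     → -66 6 6
ROT     → 6 6 -66
MUL     → 6 -396
SWAP    → -396 6
SWAP    → 6 -396
SUB     → 402
DUP     → 402 402
OVER    → 402 402 402
OVER    → 402 402 402 402
NEG     → 402 402 402 -402
GT      → 402 402 1
ROT     → 402 1 402
ADD     → 402 403
DUP     → 402 403 403

0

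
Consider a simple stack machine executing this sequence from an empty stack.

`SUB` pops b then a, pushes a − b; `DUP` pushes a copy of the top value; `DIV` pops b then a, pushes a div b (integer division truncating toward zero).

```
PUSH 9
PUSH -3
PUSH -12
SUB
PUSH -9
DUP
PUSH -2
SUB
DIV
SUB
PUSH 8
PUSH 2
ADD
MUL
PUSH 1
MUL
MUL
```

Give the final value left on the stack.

720

PUSH 9   -> 9
PUSH -3  -> 9 -3
PUSH -12 -> 9 -3 -12
SUB      -> 9 9
PUSH -9  -> 9 9 -9
DUP      -> 9 9 -9 -9
PUSH -2  -> 9 9 -9 -9 -2
SUB      -> 9 9 -9 -7
DIV      -> 9 9 1
SUB      -> 9 8
PUSH 8   -> 9 8 8
PUSH 2   -> 9 8 8 2
ADD      -> 9 8 10
MUL      -> 9 80
PUSH 1   -> 9 80 1
MUL      -> 9 80
MUL      -> 720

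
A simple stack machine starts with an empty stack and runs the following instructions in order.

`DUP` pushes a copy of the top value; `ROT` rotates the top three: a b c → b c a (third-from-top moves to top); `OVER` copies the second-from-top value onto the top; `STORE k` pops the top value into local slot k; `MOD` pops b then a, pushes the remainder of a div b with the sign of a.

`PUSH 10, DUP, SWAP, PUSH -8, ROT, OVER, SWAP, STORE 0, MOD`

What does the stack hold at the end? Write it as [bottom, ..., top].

PUSH 10 -> [10]
DUP     -> [10, 10]
SWAP    -> [10, 10]
PUSH -8 -> [10, 10, -8]
ROT     -> [10, -8, 10]
OVER    -> [10, -8, 10, -8]
SWAP    -> [10, -8, -8, 10]
STORE 0 -> [10, -8, -8]
MOD     -> [10, 0]

[10, 0]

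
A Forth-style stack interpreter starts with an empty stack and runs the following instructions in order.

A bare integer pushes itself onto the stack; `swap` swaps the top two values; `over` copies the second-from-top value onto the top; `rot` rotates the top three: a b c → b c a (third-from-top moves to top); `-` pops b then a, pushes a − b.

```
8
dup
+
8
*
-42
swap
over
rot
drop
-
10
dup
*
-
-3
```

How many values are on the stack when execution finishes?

8    → 8
dup  → 8 8
+    → 16
8    → 16 8
*    → 128
-42  → 128 -42
swap → -42 128
over → -42 128 -42
rot  → 128 -42 -42
drop → 128 -42
-    → 170
10   → 170 10
dup  → 170 10 10
*    → 170 100
-    → 70
-3   → 70 -3

2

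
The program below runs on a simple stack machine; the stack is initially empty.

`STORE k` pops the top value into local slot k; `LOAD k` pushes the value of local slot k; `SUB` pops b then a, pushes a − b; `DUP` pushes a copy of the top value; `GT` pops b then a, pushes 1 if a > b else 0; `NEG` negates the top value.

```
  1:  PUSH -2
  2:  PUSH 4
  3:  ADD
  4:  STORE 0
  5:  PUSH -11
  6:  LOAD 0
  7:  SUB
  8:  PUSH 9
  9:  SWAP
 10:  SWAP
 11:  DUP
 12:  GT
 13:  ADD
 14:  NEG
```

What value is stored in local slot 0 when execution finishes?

PUSH -2  → -2
PUSH 4   → -2 4
ADD      → 2
STORE 0  → (empty)
PUSH -11 → -11
LOAD 0   → -11 2
SUB      → -13
PUSH 9   → -13 9
SWAP     → 9 -13
SWAP     → -13 9
DUP      → -13 9 9
GT       → -13 0
ADD      → -13
NEG      → 13

2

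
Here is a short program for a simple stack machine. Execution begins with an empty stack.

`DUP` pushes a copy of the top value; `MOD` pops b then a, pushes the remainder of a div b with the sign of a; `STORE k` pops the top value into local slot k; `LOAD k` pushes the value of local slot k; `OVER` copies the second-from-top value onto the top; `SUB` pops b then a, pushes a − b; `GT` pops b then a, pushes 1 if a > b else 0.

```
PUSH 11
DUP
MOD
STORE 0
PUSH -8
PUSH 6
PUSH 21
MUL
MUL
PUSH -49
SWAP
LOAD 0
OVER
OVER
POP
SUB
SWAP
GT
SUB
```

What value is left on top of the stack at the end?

PUSH 11  : 11
DUP      : 11 11
MOD      : 0
STORE 0  : (empty)
PUSH -8  : -8
PUSH 6   : -8 6
PUSH 21  : -8 6 21
MUL      : -8 126
MUL      : -1008
PUSH -49 : -1008 -49
SWAP     : -49 -1008
LOAD 0   : -49 -1008 0
OVER     : -49 -1008 0 -1008
OVER     : -49 -1008 0 -1008 0
POP      : -49 -1008 0 -1008
SUB      : -49 -1008 1008
SWAP     : -49 1008 -1008
GT       : -49 1
SUB      : -50

-50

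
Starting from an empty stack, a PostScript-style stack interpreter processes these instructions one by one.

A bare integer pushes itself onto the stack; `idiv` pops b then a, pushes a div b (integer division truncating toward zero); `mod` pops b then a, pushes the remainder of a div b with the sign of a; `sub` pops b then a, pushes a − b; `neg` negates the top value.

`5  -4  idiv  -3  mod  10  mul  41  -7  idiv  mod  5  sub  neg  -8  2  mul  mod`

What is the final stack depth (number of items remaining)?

1

5    -> 5
-4   -> 5 -4
idiv -> -1
-3   -> -1 -3
mod  -> -1
10   -> -1 10
mul  -> -10
41   -> -10 41
-7   -> -10 41 -7
idiv -> -10 -5
mod  -> 0
5    -> 0 5
sub  -> -5
neg  -> 5
-8   -> 5 -8
2    -> 5 -8 2
mul  -> 5 -16
mod  -> 5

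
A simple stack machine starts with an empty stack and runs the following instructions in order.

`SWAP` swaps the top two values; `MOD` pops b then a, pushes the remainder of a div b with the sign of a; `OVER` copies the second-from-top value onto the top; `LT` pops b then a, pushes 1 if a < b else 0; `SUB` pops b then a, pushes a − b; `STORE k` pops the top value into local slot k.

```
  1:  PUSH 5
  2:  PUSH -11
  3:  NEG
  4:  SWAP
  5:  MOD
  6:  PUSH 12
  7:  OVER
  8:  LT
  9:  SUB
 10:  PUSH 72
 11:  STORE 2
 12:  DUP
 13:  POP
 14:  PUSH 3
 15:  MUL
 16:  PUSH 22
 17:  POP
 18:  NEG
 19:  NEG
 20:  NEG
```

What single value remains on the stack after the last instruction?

PUSH 5    [5]
PUSH -11  [5, -11]
NEG       [5, 11]
SWAP      [11, 5]
MOD       [1]
PUSH 12   [1, 12]
OVER      [1, 12, 1]
LT        [1, 0]
SUB       [1]
PUSH 72   [1, 72]
STORE 2   [1]
DUP       [1, 1]
POP       [1]
PUSH 3    [1, 3]
MUL       [3]
PUSH 22   [3, 22]
POP       [3]
NEG       [-3]
NEG       [3]
NEG       [-3]

-3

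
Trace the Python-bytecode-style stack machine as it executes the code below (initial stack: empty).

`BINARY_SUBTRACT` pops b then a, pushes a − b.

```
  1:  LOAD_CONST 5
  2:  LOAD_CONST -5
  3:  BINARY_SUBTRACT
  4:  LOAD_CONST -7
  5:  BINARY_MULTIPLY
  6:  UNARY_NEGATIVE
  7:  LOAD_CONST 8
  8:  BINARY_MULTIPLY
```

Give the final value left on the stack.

LOAD_CONST 5     [5]
LOAD_CONST -5    [5, -5]
BINARY_SUBTRACT  [10]
LOAD_CONST -7    [10, -7]
BINARY_MULTIPLY  [-70]
UNARY_NEGATIVE   [70]
LOAD_CONST 8     [70, 8]
BINARY_MULTIPLY  [560]

560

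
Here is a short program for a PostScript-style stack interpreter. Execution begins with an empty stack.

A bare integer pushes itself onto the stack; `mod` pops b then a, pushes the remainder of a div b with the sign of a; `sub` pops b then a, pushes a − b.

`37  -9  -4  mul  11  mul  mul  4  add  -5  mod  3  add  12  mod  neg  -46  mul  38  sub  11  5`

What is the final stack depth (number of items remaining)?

37  -> [37]
-9  -> [37, -9]
-4  -> [37, -9, -4]
mul -> [37, 36]
11  -> [37, 36, 11]
mul -> [37, 396]
mul -> [14652]
4   -> [14652, 4]
add -> [14656]
-5  -> [14656, -5]
mod -> [1]
3   -> [1, 3]
add -> [4]
12  -> [4, 12]
mod -> [4]
neg -> [-4]
-46 -> [-4, -46]
mul -> [184]
38  -> [184, 38]
sub -> [146]
11  -> [146, 11]
5   -> [146, 11, 5]

3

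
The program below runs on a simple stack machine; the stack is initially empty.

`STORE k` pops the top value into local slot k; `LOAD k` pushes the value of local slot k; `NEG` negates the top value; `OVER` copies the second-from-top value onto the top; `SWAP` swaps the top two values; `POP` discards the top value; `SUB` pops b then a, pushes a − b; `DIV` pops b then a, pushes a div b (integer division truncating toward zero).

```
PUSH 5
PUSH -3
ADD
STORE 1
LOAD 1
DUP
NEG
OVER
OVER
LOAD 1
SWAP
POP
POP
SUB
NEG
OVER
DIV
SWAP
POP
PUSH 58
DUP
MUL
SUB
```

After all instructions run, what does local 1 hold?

PUSH 5  : [5]
PUSH -3 : [5, -3]
ADD     : [2]
STORE 1 : []
LOAD 1  : [2]
DUP     : [2, 2]
NEG     : [2, -2]
OVER    : [2, -2, 2]
OVER    : [2, -2, 2, -2]
LOAD 1  : [2, -2, 2, -2, 2]
SWAP    : [2, -2, 2, 2, -2]
POP     : [2, -2, 2, 2]
POP     : [2, -2, 2]
SUB     : [2, -4]
NEG     : [2, 4]
OVER    : [2, 4, 2]
DIV     : [2, 2]
SWAP    : [2, 2]
POP     : [2]
PUSH 58 : [2, 58]
DUP     : [2, 58, 58]
MUL     : [2, 3364]
SUB     : [-3362]

2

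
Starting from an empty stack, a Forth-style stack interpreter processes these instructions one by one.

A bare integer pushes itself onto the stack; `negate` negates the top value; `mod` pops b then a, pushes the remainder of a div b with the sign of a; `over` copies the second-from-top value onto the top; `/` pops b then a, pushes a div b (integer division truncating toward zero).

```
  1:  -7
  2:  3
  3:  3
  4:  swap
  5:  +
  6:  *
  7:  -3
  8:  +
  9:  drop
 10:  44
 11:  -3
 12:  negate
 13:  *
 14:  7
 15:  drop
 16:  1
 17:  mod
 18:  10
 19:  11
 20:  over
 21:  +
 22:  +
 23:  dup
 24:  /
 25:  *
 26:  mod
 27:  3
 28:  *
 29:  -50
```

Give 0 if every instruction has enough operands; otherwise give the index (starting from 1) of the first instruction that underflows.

26

-7     : -7
3      : -7 3
3      : -7 3 3
swap   : -7 3 3
+      : -7 6
*      : -42
-3     : -42 -3
+      : -45
drop   : (empty)
44     : 44
-3     : 44 -3
negate : 44 3
*      : 132
7      : 132 7
drop   : 132
1      : 132 1
mod    : 0
10     : 0 10
11     : 0 10 11
over   : 0 10 11 10
+      : 0 10 21
+      : 0 31
dup    : 0 31 31
/      : 0 1
*      : 0
mod  — needs 2 operands, stack has 1 → underflow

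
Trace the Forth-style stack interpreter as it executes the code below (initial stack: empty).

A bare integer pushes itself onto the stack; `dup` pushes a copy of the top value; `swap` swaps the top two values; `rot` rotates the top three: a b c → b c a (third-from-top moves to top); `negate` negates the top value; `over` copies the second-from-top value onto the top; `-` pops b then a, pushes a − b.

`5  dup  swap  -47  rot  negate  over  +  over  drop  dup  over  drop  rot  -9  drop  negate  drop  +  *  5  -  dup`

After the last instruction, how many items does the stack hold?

2

5      : [5]
dup    : [5, 5]
swap   : [5, 5]
-47    : [5, 5, -47]
rot    : [5, -47, 5]
negate : [5, -47, -5]
over   : [5, -47, -5, -47]
+      : [5, -47, -52]
over   : [5, -47, -52, -47]
drop   : [5, -47, -52]
dup    : [5, -47, -52, -52]
over   : [5, -47, -52, -52, -52]
drop   : [5, -47, -52, -52]
rot    : [5, -52, -52, -47]
-9     : [5, -52, -52, -47, -9]
drop   : [5, -52, -52, -47]
negate : [5, -52, -52, 47]
drop   : [5, -52, -52]
+      : [5, -104]
*      : [-520]
5      : [-520, 5]
-      : [-525]
dup    : [-525, -525]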